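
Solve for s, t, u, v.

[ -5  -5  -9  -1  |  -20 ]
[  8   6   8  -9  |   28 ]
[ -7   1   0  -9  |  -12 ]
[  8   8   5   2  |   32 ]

(2, 2, 0, 0)

Forward elimination on [A|b]:
R2 <- R2 - (-8/5)*R1:  [     0     -2  -32/5  -53/5     -4 ]
R3 <- R3 - (7/5)*R1:  [     0      8   63/5  -38/5     16 ]
R4 <- R4 - (-8/5)*R1:  [     0      0  -47/5    2/5      0 ]
R3 <- R3 - (-4)*R2:  [   0    0  -13  -50    0 ]
R4 <- R4 - (47/65)*R3:  [       0        0        0  2376/65        0 ]
Row echelon form:
[ -5  -5     -9       -1  |  -20 ]
[  0  -2  -32/5    -53/5  |   -4 ]
[  0   0    -13      -50  |    0 ]
[  0   0      0  2376/65  |    0 ]
Back-substitution:
v = (0) / (2376/65) = 0
u = (0 - (-50)*(0)) / -13 = 0
t = (-4 - (-32/5)*(0) - (-53/5)*(0)) / -2 = 2
s = (-20 - (-5)*(2) - (-9)*(0) - (-1)*(0)) / -5 = 2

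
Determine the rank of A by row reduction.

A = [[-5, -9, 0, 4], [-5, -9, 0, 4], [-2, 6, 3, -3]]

rank(A) = 2

Row reduction:
R2 <- R2 - (1)*R1:  [ 0  0  0  0 ]
R3 <- R3 - (2/5)*R1:  [     0   48/5      3  -23/5 ]
R2 <-> R3   (pivot in column 2 was zero)
[ -5    -9  0      4 ]
[  0  48/5  3  -23/5 ]
[  0     0  0      0 ]
Row echelon form:
[ -5    -9  0      4 ]
[  0  48/5  3  -23/5 ]
[  0     0  0      0 ]
Nonzero rows / pivot columns: 2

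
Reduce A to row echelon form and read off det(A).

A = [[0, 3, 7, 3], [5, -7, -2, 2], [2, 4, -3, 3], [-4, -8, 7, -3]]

det(A) = 744

Forward elimination:
R1 <-> R2   (pivot in column 1 was zero)
[  5  -7  -2   2 ]
[  0   3   7   3 ]
[  2   4  -3   3 ]
[ -4  -8   7  -3 ]
R3 <- R3 - (2/5)*R1:  [     0   34/5  -11/5   11/5 ]
R4 <- R4 - (-4/5)*R1:  [     0  -68/5   27/5   -7/5 ]
R3 <- R3 - (34/15)*R2:  [       0        0  -271/15    -23/5 ]
R4 <- R4 - (-68/15)*R2:  [      0       0  557/15    61/5 ]
R4 <- R4 - (-557/271)*R3:  [       0        0        0  744/271 ]
Upper-triangular form:
[ 5  -7       -2        2 ]
[ 0   3        7        3 ]
[ 0   0  -271/15    -23/5 ]
[ 0   0        0  744/271 ]
det(A) = (-1)^1 * (5) * (3) * (-271/15) * (744/271) = 744  (1 row swap -> sign -1)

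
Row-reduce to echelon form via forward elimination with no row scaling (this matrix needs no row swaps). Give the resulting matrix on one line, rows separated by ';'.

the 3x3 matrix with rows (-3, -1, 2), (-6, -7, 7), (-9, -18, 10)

Forward elimination:
R2 <- R2 - (2)*R1:  [  0  -5   3 ]
R3 <- R3 - (3)*R1:  [   0  -15    4 ]
R3 <- R3 - (3)*R2:  [  0   0  -5 ]
Row echelon form:
[ -3  -1   2 ]
[  0  -5   3 ]
[  0   0  -5 ]

REF = [-3 -1 2; 0 -5 3; 0 0 -5]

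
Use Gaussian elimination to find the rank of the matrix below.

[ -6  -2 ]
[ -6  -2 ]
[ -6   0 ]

Row reduction:
R2 <- R2 - (1)*R1:  [ 0  0 ]
R3 <- R3 - (1)*R1:  [ 0  2 ]
R2 <-> R3   (pivot in column 2 was zero)
[ -6  -2 ]
[  0   2 ]
[  0   0 ]
Row echelon form:
[ -6  -2 ]
[  0   2 ]
[  0   0 ]
Nonzero rows / pivot columns: 2

rank(A) = 2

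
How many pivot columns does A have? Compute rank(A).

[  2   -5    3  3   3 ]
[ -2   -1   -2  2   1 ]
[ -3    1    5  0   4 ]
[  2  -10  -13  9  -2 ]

rank(A) = 3

Row reduction:
R2 <- R2 - (-1)*R1:  [  0  -6   1   5   4 ]
R3 <- R3 - (-3/2)*R1:  [     0  -13/2   19/2    9/2   17/2 ]
R4 <- R4 - (1)*R1:  [   0   -5  -16    6   -5 ]
R3 <- R3 - (13/12)*R2:  [      0       0  101/12  -11/12    25/6 ]
R4 <- R4 - (5/6)*R2:  [      0       0  -101/6    11/6   -25/3 ]
R4 <- R4 - (-2)*R3:  [ 0  0  0  0  0 ]
Row echelon form:
[ 2  -5       3       3     3 ]
[ 0  -6       1       5     4 ]
[ 0   0  101/12  -11/12  25/6 ]
[ 0   0       0       0     0 ]
Nonzero rows / pivot columns: 3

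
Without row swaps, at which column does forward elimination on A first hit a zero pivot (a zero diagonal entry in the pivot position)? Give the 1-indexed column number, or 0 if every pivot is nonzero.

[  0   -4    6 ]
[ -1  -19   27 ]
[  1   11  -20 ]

first zero-pivot column = 1

Naive forward elimination:
Pivot entry (1,1) is zero but row 2 has -1 in column 1 -> naive elimination stops; a row interchange (e.g. R1 <-> R2) would be required here.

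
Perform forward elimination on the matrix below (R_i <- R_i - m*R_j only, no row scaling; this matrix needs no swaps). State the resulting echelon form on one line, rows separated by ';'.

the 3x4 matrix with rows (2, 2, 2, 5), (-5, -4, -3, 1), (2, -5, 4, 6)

Forward elimination:
R2 <- R2 - (-5/2)*R1:  [    0     1     2  27/2 ]
R3 <- R3 - (1)*R1:  [  0  -7   2   1 ]
R3 <- R3 - (-7)*R2:  [     0      0     16  191/2 ]
Row echelon form:
[ 2  2   2      5 ]
[ 0  1   2   27/2 ]
[ 0  0  16  191/2 ]

REF = [2 2 2 5; 0 1 2 27/2; 0 0 16 191/2]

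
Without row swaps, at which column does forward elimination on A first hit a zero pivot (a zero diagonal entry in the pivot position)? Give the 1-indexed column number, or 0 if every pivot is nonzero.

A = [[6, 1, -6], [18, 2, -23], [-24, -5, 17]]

first zero-pivot column = 0

Naive forward elimination:
R2 <- R2 - (3)*R1:  [  0  -1  -5 ]
R3 <- R3 - (-4)*R1:  [  0  -1  -7 ]
R3 <- R3 - (1)*R2:  [  0   0  -2 ]
All pivots nonzero; naive elimination completes without hitting a zero pivot.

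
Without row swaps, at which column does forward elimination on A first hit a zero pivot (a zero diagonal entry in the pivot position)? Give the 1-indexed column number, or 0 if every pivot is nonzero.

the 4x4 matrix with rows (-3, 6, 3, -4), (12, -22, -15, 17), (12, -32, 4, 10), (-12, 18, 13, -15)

Naive forward elimination:
R2 <- R2 - (-4)*R1:  [  0   2  -3   1 ]
R3 <- R3 - (-4)*R1:  [  0  -8  16  -6 ]
R4 <- R4 - (4)*R1:  [  0  -6   1   1 ]
R3 <- R3 - (-4)*R2:  [  0   0   4  -2 ]
R4 <- R4 - (-3)*R2:  [  0   0  -8   4 ]
R4 <- R4 - (-2)*R3:  [ 0  0  0  0 ]
Matrix at this point:
[ -3  6   3  -4 ]
[  0  2  -3   1 ]
[  0  0   4  -2 ]
[  0  0   0   0 ]
Pivot entry (4,4) in the last row is zero and there are no rows below to swap with -> zero pivot in column 4 (A is singular).

first zero-pivot column = 4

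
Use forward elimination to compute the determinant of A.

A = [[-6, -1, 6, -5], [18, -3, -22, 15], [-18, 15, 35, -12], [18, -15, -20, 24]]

det(A) = 540

Forward elimination:
R2 <- R2 - (-3)*R1:  [  0  -6  -4   0 ]
R3 <- R3 - (3)*R1:  [  0  18  17   3 ]
R4 <- R4 - (-3)*R1:  [   0  -18   -2    9 ]
R3 <- R3 - (-3)*R2:  [ 0  0  5  3 ]
R4 <- R4 - (3)*R2:  [  0   0  10   9 ]
R4 <- R4 - (2)*R3:  [ 0  0  0  3 ]
Upper-triangular form:
[ -6  -1   6  -5 ]
[  0  -6  -4   0 ]
[  0   0   5   3 ]
[  0   0   0   3 ]
det(A) = (-1)^0 * (-6) * (-6) * (5) * (3) = 540  (0 row swaps -> sign +1)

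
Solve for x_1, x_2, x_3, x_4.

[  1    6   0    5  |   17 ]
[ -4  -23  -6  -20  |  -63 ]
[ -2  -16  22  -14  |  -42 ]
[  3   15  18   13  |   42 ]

(2, 5, 0, -3)

Forward elimination on [A|b]:
R2 <- R2 - (-4)*R1:  [  0   1  -6   0   5 ]
R3 <- R3 - (-2)*R1:  [  0  -4  22  -4  -8 ]
R4 <- R4 - (3)*R1:  [  0  -3  18  -2  -9 ]
R3 <- R3 - (-4)*R2:  [  0   0  -2  -4  12 ]
R4 <- R4 - (-3)*R2:  [  0   0   0  -2   6 ]
Row echelon form:
[ 1  6   0   5  |  17 ]
[ 0  1  -6   0  |   5 ]
[ 0  0  -2  -4  |  12 ]
[ 0  0   0  -2  |   6 ]
Back-substitution:
x_4 = (6) / -2 = -3
x_3 = (12 - (-4)*(-3)) / -2 = 0
x_2 = (5 - (-6)*(0)) / 1 = 5
x_1 = (17 - (6)*(5) - (5)*(-3)) / 1 = 2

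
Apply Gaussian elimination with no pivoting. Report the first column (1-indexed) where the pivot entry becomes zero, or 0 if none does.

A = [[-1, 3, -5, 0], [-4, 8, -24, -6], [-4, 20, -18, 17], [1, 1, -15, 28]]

first zero-pivot column = 0

Naive forward elimination:
R2 <- R2 - (4)*R1:  [  0  -4  -4  -6 ]
R3 <- R3 - (4)*R1:  [  0   8   2  17 ]
R4 <- R4 - (-1)*R1:  [   0    4  -20   28 ]
R3 <- R3 - (-2)*R2:  [  0   0  -6   5 ]
R4 <- R4 - (-1)*R2:  [   0    0  -24   22 ]
R4 <- R4 - (4)*R3:  [ 0  0  0  2 ]
All pivots nonzero; naive elimination completes without hitting a zero pivot.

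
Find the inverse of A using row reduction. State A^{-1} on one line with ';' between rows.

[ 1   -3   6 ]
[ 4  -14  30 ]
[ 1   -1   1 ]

Gauss-Jordan on [A | I]:
R2 <- R2 - (4)*R1:  [  0  -2   6  |  -4   1   0 ]
R3 <- R3 - (1)*R1:  [  0   2  -5  |  -1   0   1 ]
R2 <- (1/-2)*R2:  [    0     1    -3  |     2  -1/2     0 ]
R1 <- R1 - (-3)*R2:  [    1     0    -3  |     7  -3/2     0 ]
R3 <- R3 - (2)*R2:  [  0   0   1  |  -5   1   1 ]
R1 <- R1 - (-3)*R3:  [   1    0    0  |   -8  3/2    3 ]
R2 <- R2 - (-3)*R3:  [   0    1    0  |  -13  5/2    3 ]
Right block of [I | A^{-1}] is the inverse:
[  -8  3/2  3 ]
[ -13  5/2  3 ]
[  -5    1  1 ]

inverse = [-8 3/2 3; -13 5/2 3; -5 1 1]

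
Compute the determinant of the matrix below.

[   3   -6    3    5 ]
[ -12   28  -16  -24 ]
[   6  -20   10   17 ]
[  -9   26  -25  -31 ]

Forward elimination:
R2 <- R2 - (-4)*R1:  [  0   4  -4  -4 ]
R3 <- R3 - (2)*R1:  [  0  -8   4   7 ]
R4 <- R4 - (-3)*R1:  [   0    8  -16  -16 ]
R3 <- R3 - (-2)*R2:  [  0   0  -4  -1 ]
R4 <- R4 - (2)*R2:  [  0   0  -8  -8 ]
R4 <- R4 - (2)*R3:  [  0   0   0  -6 ]
Upper-triangular form:
[ 3  -6   3   5 ]
[ 0   4  -4  -4 ]
[ 0   0  -4  -1 ]
[ 0   0   0  -6 ]
det(A) = (-1)^0 * (3) * (4) * (-4) * (-6) = 288  (0 row swaps -> sign +1)

det(A) = 288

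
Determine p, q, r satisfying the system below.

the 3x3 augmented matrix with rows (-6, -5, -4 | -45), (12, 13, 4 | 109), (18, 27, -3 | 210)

Forward elimination on [A|b]:
R2 <- R2 - (-2)*R1:  [  0   3  -4  19 ]
R3 <- R3 - (-3)*R1:  [   0   12  -15   75 ]
R3 <- R3 - (4)*R2:  [  0   0   1  -1 ]
Row echelon form:
[ -6  -5  -4  |  -45 ]
[  0   3  -4  |   19 ]
[  0   0   1  |   -1 ]
Back-substitution:
r = (-1) / 1 = -1
q = (19 - (-4)*(-1)) / 3 = 5
p = (-45 - (-5)*(5) - (-4)*(-1)) / -6 = 4

(4, 5, -1)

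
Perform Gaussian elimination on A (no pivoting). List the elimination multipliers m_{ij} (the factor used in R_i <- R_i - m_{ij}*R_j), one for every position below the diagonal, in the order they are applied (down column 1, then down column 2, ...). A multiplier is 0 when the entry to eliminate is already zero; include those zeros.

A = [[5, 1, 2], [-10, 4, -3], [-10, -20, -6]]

multipliers: -2, -2, -3

Forward elimination:
R2 <- R2 - (-2)*R1:  [ 0  6  1 ]
R3 <- R3 - (-2)*R1:  [   0  -18   -2 ]
R3 <- R3 - (-3)*R2:  [ 0  0  1 ]
Multipliers (in order of application): m_{21} = -2, m_{31} = -2, m_{32} = -3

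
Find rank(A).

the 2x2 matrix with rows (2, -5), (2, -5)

rank(A) = 1

Row reduction:
R2 <- R2 - (1)*R1:  [ 0  0 ]
Row echelon form:
[ 2  -5 ]
[ 0   0 ]
Nonzero rows / pivot columns: 1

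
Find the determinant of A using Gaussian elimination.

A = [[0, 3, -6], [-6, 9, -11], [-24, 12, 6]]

Forward elimination:
R1 <-> R2   (pivot in column 1 was zero)
[  -6   9  -11 ]
[   0   3   -6 ]
[ -24  12    6 ]
R3 <- R3 - (4)*R1:  [   0  -24   50 ]
R3 <- R3 - (-8)*R2:  [ 0  0  2 ]
Upper-triangular form:
[ -6  9  -11 ]
[  0  3   -6 ]
[  0  0    2 ]
det(A) = (-1)^1 * (-6) * (3) * (2) = 36  (1 row swap -> sign -1)

det(A) = 36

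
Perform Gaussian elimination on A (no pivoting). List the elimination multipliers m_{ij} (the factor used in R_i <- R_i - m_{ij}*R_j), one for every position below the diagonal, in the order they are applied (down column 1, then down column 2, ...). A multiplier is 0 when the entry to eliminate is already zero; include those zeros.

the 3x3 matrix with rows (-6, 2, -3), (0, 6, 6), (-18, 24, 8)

Forward elimination:
R2: entry in column 1 is already 0 -> m_{21} = 0 (no row operation needed)
R3 <- R3 - (3)*R1:  [  0  18  17 ]
R3 <- R3 - (3)*R2:  [  0   0  -1 ]
Multipliers (in order of application): m_{21} = 0, m_{31} = 3, m_{32} = 3

multipliers: 0, 3, 3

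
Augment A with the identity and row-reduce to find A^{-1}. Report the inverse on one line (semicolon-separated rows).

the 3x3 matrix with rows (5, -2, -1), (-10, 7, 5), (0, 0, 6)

inverse = [7/15 2/15 -1/30; 2/3 1/3 -1/6; 0 0 1/6]

Gauss-Jordan on [A | I]:
R1 <- (1/5)*R1:  [    1  -2/5  -1/5  |   1/5     0     0 ]
R2 <- R2 - (-10)*R1:  [ 0  3  3  |  2  1  0 ]
R2 <- (1/3)*R2:  [   0    1    1  |  2/3  1/3    0 ]
R1 <- R1 - (-2/5)*R2:  [    1     0   1/5  |  7/15  2/15     0 ]
R3 <- (1/6)*R3:  [   0    0    1  |    0    0  1/6 ]
R1 <- R1 - (1/5)*R3:  [     1      0      0  |   7/15   2/15  -1/30 ]
R2 <- R2 - (1)*R3:  [    0     1     0  |   2/3   1/3  -1/6 ]
Right block of [I | A^{-1}] is the inverse:
[ 7/15  2/15  -1/30 ]
[  2/3   1/3   -1/6 ]
[    0     0    1/6 ]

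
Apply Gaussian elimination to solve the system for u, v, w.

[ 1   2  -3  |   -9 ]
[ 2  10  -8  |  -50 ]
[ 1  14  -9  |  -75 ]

(4, -5, 1)

Forward elimination on [A|b]:
R2 <- R2 - (2)*R1:  [   0    6   -2  -32 ]
R3 <- R3 - (1)*R1:  [   0   12   -6  -66 ]
R3 <- R3 - (2)*R2:  [  0   0  -2  -2 ]
Row echelon form:
[ 1  2  -3  |   -9 ]
[ 0  6  -2  |  -32 ]
[ 0  0  -2  |   -2 ]
Back-substitution:
w = (-2) / -2 = 1
v = (-32 - (-2)*(1)) / 6 = -5
u = (-9 - (2)*(-5) - (-3)*(1)) / 1 = 4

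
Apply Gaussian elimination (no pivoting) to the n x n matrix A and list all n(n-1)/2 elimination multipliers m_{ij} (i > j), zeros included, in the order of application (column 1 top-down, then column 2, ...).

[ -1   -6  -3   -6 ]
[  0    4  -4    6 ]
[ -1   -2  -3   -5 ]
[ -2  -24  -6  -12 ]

multipliers: 0, 1, 2, 1, -3, -3

Forward elimination:
R2: entry in column 1 is already 0 -> m_{21} = 0 (no row operation needed)
R3 <- R3 - (1)*R1:  [ 0  4  0  1 ]
R4 <- R4 - (2)*R1:  [   0  -12    0    0 ]
R3 <- R3 - (1)*R2:  [  0   0   4  -5 ]
R4 <- R4 - (-3)*R2:  [   0    0  -12   18 ]
R4 <- R4 - (-3)*R3:  [ 0  0  0  3 ]
Multipliers (in order of application): m_{21} = 0, m_{31} = 1, m_{41} = 2, m_{32} = 1, m_{42} = -3, m_{43} = -3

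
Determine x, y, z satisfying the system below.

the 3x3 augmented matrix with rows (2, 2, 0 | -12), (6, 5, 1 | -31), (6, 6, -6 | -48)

Forward elimination on [A|b]:
R2 <- R2 - (3)*R1:  [  0  -1   1   5 ]
R3 <- R3 - (3)*R1:  [   0    0   -6  -12 ]
Row echelon form:
[ 2   2   0  |  -12 ]
[ 0  -1   1  |    5 ]
[ 0   0  -6  |  -12 ]
Back-substitution:
z = (-12) / -6 = 2
y = (5 - (1)*(2)) / -1 = -3
x = (-12 - (2)*(-3)) / 2 = -3

(-3, -3, 2)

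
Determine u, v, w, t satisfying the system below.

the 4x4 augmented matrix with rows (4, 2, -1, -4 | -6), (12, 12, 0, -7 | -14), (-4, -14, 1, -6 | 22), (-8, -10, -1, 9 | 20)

(3, -3, 4, 2)

Forward elimination on [A|b]:
R2 <- R2 - (3)*R1:  [ 0  6  3  5  4 ]
R3 <- R3 - (-1)*R1:  [   0  -12    0  -10   16 ]
R4 <- R4 - (-2)*R1:  [  0  -6  -3   1   8 ]
R3 <- R3 - (-2)*R2:  [  0   0   6   0  24 ]
R4 <- R4 - (-1)*R2:  [  0   0   0   6  12 ]
Row echelon form:
[ 4  2  -1  -4  |  -6 ]
[ 0  6   3   5  |   4 ]
[ 0  0   6   0  |  24 ]
[ 0  0   0   6  |  12 ]
Back-substitution:
t = (12) / 6 = 2
w = (24) / 6 = 4
v = (4 - (3)*(4) - (5)*(2)) / 6 = -3
u = (-6 - (2)*(-3) - (-1)*(4) - (-4)*(2)) / 4 = 3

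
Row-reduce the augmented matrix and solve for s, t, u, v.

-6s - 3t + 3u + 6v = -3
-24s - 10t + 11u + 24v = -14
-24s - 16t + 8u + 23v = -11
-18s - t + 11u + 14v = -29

(4, -1, 0, 3)

Forward elimination on [A|b]:
R2 <- R2 - (4)*R1:  [  0   2  -1   0  -2 ]
R3 <- R3 - (4)*R1:  [  0  -4  -4  -1   1 ]
R4 <- R4 - (3)*R1:  [   0    8    2   -4  -20 ]
R3 <- R3 - (-2)*R2:  [  0   0  -6  -1  -3 ]
R4 <- R4 - (4)*R2:  [   0    0    6   -4  -12 ]
R4 <- R4 - (-1)*R3:  [   0    0    0   -5  -15 ]
Row echelon form:
[ -6  -3   3   6  |   -3 ]
[  0   2  -1   0  |   -2 ]
[  0   0  -6  -1  |   -3 ]
[  0   0   0  -5  |  -15 ]
Back-substitution:
v = (-15) / -5 = 3
u = (-3 - (-1)*(3)) / -6 = 0
t = (-2 - (-1)*(0)) / 2 = -1
s = (-3 - (-3)*(-1) - (3)*(0) - (6)*(3)) / -6 = 4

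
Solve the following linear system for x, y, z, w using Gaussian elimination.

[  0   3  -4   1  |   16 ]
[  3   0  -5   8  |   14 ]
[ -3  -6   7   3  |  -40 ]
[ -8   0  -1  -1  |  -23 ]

Forward elimination on [A|b]:
R1 <-> R2   (pivot in column 1 was zero)
[  3   0  -5   8   14 ]
[  0   3  -4   1   16 ]
[ -3  -6   7   3  -40 ]
[ -8   0  -1  -1  -23 ]
R3 <- R3 - (-1)*R1:  [   0   -6    2   11  -26 ]
R4 <- R4 - (-8/3)*R1:  [     0      0  -43/3   61/3   43/3 ]
R3 <- R3 - (-2)*R2:  [  0   0  -6  13   6 ]
R4 <- R4 - (43/18)*R3:  [       0        0        0  -193/18        0 ]
Row echelon form:
[ 3  0  -5        8  |  14 ]
[ 0  3  -4        1  |  16 ]
[ 0  0  -6       13  |   6 ]
[ 0  0   0  -193/18  |   0 ]
Back-substitution:
w = (0) / (-193/18) = 0
z = (6 - (13)*(0)) / -6 = -1
y = (16 - (-4)*(-1) - (1)*(0)) / 3 = 4
x = (14 - (-5)*(-1) - (8)*(0)) / 3 = 3

(3, 4, -1, 0)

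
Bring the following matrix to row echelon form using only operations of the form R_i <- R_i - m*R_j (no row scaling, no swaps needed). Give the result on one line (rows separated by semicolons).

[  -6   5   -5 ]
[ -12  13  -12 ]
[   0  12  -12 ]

REF = [-6 5 -5; 0 3 -2; 0 0 -4]

Forward elimination:
R2 <- R2 - (2)*R1:  [  0   3  -2 ]
R3 <- R3 - (4)*R2:  [  0   0  -4 ]
Row echelon form:
[ -6  5  -5 ]
[  0  3  -2 ]
[  0  0  -4 ]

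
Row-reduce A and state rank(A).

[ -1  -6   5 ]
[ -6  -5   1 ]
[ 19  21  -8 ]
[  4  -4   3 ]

Row reduction:
R2 <- R2 - (6)*R1:  [   0   31  -29 ]
R3 <- R3 - (-19)*R1:  [   0  -93   87 ]
R4 <- R4 - (-4)*R1:  [   0  -28   23 ]
R3 <- R3 - (-3)*R2:  [ 0  0  0 ]
R4 <- R4 - (-28/31)*R2:  [      0       0  -99/31 ]
R3 <-> R4   (pivot in column 3 was zero)
[ -1  -6       5 ]
[  0  31     -29 ]
[  0   0  -99/31 ]
[  0   0       0 ]
Row echelon form:
[ -1  -6       5 ]
[  0  31     -29 ]
[  0   0  -99/31 ]
[  0   0       0 ]
Nonzero rows / pivot columns: 3

rank(A) = 3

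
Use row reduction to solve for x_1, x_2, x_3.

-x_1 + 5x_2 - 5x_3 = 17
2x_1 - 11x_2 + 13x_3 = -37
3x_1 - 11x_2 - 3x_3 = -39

Forward elimination on [A|b]:
R2 <- R2 - (-2)*R1:  [  0  -1   3  -3 ]
R3 <- R3 - (-3)*R1:  [   0    4  -18   12 ]
R3 <- R3 - (-4)*R2:  [  0   0  -6   0 ]
Row echelon form:
[ -1   5  -5  |  17 ]
[  0  -1   3  |  -3 ]
[  0   0  -6  |   0 ]
Back-substitution:
x_3 = (0) / -6 = 0
x_2 = (-3 - (3)*(0)) / -1 = 3
x_1 = (17 - (5)*(3) - (-5)*(0)) / -1 = -2

(-2, 3, 0)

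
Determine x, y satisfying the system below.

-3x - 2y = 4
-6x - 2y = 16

(-4, 4)

Forward elimination on [A|b]:
R2 <- R2 - (2)*R1:  [ 0  2  8 ]
Row echelon form:
[ -3  -2  |  4 ]
[  0   2  |  8 ]
Back-substitution:
y = (8) / 2 = 4
x = (4 - (-2)*(4)) / -3 = -4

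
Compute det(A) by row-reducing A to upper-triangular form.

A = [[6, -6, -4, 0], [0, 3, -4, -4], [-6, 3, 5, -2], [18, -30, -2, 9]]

det(A) = -270

Forward elimination:
R3 <- R3 - (-1)*R1:  [  0  -3   1  -2 ]
R4 <- R4 - (3)*R1:  [   0  -12   10    9 ]
R3 <- R3 - (-1)*R2:  [  0   0  -3  -6 ]
R4 <- R4 - (-4)*R2:  [  0   0  -6  -7 ]
R4 <- R4 - (2)*R3:  [ 0  0  0  5 ]
Upper-triangular form:
[ 6  -6  -4   0 ]
[ 0   3  -4  -4 ]
[ 0   0  -3  -6 ]
[ 0   0   0   5 ]
det(A) = (-1)^0 * (6) * (3) * (-3) * (5) = -270  (0 row swaps -> sign +1)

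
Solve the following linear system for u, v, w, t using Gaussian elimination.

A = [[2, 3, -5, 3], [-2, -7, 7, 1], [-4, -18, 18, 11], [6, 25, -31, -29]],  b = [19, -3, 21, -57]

Forward elimination on [A|b]:
R2 <- R2 - (-1)*R1:  [  0  -4   2   4  16 ]
R3 <- R3 - (-2)*R1:  [   0  -12    8   17   59 ]
R4 <- R4 - (3)*R1:  [    0    16   -16   -38  -114 ]
R3 <- R3 - (3)*R2:  [  0   0   2   5  11 ]
R4 <- R4 - (-4)*R2:  [   0    0   -8  -22  -50 ]
R4 <- R4 - (-4)*R3:  [  0   0   0  -2  -6 ]
Row echelon form:
[ 2   3  -5   3  |  19 ]
[ 0  -4   2   4  |  16 ]
[ 0   0   2   5  |  11 ]
[ 0   0   0  -2  |  -6 ]
Back-substitution:
t = (-6) / -2 = 3
w = (11 - (5)*(3)) / 2 = -2
v = (16 - (2)*(-2) - (4)*(3)) / -4 = -2
u = (19 - (3)*(-2) - (-5)*(-2) - (3)*(3)) / 2 = 3

(3, -2, -2, 3)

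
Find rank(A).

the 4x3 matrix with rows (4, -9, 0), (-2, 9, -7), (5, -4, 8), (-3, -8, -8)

rank(A) = 3

Row reduction:
R2 <- R2 - (-1/2)*R1:  [   0  9/2   -7 ]
R3 <- R3 - (5/4)*R1:  [    0  29/4     8 ]
R4 <- R4 - (-3/4)*R1:  [     0  -59/4     -8 ]
R3 <- R3 - (29/18)*R2:  [      0       0  347/18 ]
R4 <- R4 - (-59/18)*R2:  [       0        0  -557/18 ]
R4 <- R4 - (-557/347)*R3:  [ 0  0  0 ]
Row echelon form:
[ 4   -9       0 ]
[ 0  9/2      -7 ]
[ 0    0  347/18 ]
[ 0    0       0 ]
Nonzero rows / pivot columns: 3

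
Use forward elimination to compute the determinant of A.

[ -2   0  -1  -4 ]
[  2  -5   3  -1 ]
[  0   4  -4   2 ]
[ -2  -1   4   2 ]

det(A) = -76

Forward elimination:
R2 <- R2 - (-1)*R1:  [  0  -5   2  -5 ]
R4 <- R4 - (1)*R1:  [  0  -1   5   6 ]
R3 <- R3 - (-4/5)*R2:  [     0      0  -12/5     -2 ]
R4 <- R4 - (1/5)*R2:  [    0     0  23/5     7 ]
R4 <- R4 - (-23/12)*R3:  [    0     0     0  19/6 ]
Upper-triangular form:
[ -2   0     -1    -4 ]
[  0  -5      2    -5 ]
[  0   0  -12/5    -2 ]
[  0   0      0  19/6 ]
det(A) = (-1)^0 * (-2) * (-5) * (-12/5) * (19/6) = -76  (0 row swaps -> sign +1)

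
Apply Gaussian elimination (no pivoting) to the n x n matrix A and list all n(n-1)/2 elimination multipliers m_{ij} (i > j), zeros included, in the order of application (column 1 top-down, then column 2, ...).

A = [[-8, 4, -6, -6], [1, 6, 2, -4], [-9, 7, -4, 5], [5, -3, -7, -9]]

Forward elimination:
R2 <- R2 - (-1/8)*R1:  [     0   13/2    5/4  -19/4 ]
R3 <- R3 - (9/8)*R1:  [    0   5/2  11/4  47/4 ]
R4 <- R4 - (-5/8)*R1:  [     0   -1/2  -43/4  -51/4 ]
R3 <- R3 - (5/13)*R2:  [      0       0   59/26  353/26 ]
R4 <- R4 - (-1/13)*R2:  [       0        0  -277/26  -341/26 ]
R4 <- R4 - (-277/59)*R3:  [       0        0        0  2987/59 ]
Multipliers (in order of application): m_{21} = -1/8, m_{31} = 9/8, m_{41} = -5/8, m_{32} = 5/13, m_{42} = -1/13, m_{43} = -277/59

multipliers: -1/8, 9/8, -5/8, 5/13, -1/13, -277/59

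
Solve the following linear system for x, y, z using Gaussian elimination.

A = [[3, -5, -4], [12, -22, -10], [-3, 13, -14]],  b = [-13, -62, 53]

Forward elimination on [A|b]:
R2 <- R2 - (4)*R1:  [   0   -2    6  -10 ]
R3 <- R3 - (-1)*R1:  [   0    8  -18   40 ]
R3 <- R3 - (-4)*R2:  [ 0  0  6  0 ]
Row echelon form:
[ 3  -5  -4  |  -13 ]
[ 0  -2   6  |  -10 ]
[ 0   0   6  |    0 ]
Back-substitution:
z = (0) / 6 = 0
y = (-10 - (6)*(0)) / -2 = 5
x = (-13 - (-5)*(5) - (-4)*(0)) / 3 = 4

(4, 5, 0)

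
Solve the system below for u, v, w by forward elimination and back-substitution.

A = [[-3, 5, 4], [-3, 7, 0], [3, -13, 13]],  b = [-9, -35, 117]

Forward elimination on [A|b]:
R2 <- R2 - (1)*R1:  [   0    2   -4  -26 ]
R3 <- R3 - (-1)*R1:  [   0   -8   17  108 ]
R3 <- R3 - (-4)*R2:  [ 0  0  1  4 ]
Row echelon form:
[ -3  5   4  |   -9 ]
[  0  2  -4  |  -26 ]
[  0  0   1  |    4 ]
Back-substitution:
w = (4) / 1 = 4
v = (-26 - (-4)*(4)) / 2 = -5
u = (-9 - (5)*(-5) - (4)*(4)) / -3 = 0

(0, -5, 4)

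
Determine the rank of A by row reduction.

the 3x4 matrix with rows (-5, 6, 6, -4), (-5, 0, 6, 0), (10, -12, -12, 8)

Row reduction:
R2 <- R2 - (1)*R1:  [  0  -6   0   4 ]
R3 <- R3 - (-2)*R1:  [ 0  0  0  0 ]
Row echelon form:
[ -5   6  6  -4 ]
[  0  -6  0   4 ]
[  0   0  0   0 ]
Nonzero rows / pivot columns: 2

rank(A) = 2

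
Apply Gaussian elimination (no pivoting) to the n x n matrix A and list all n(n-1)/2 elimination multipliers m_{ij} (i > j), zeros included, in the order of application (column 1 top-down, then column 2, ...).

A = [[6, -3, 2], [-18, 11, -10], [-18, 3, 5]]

multipliers: -3, -3, -3

Forward elimination:
R2 <- R2 - (-3)*R1:  [  0   2  -4 ]
R3 <- R3 - (-3)*R1:  [  0  -6  11 ]
R3 <- R3 - (-3)*R2:  [  0   0  -1 ]
Multipliers (in order of application): m_{21} = -3, m_{31} = -3, m_{32} = -3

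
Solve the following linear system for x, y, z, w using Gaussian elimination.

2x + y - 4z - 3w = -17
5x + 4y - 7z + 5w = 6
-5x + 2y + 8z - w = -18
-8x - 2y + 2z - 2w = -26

Forward elimination on [A|b]:
R2 <- R2 - (5/2)*R1:  [    0   3/2     3  25/2  97/2 ]
R3 <- R3 - (-5/2)*R1:  [      0     9/2      -2   -17/2  -121/2 ]
R4 <- R4 - (-4)*R1:  [   0    2  -14  -14  -94 ]
R3 <- R3 - (3)*R2:  [    0     0   -11   -46  -206 ]
R4 <- R4 - (4/3)*R2:  [      0       0     -18   -92/3  -476/3 ]
R4 <- R4 - (18/11)*R3:  [       0        0        0  1472/33  5888/33 ]
Row echelon form:
[ 2    1   -4       -3  |      -17 ]
[ 0  3/2    3     25/2  |     97/2 ]
[ 0    0  -11      -46  |     -206 ]
[ 0    0    0  1472/33  |  5888/33 ]
Back-substitution:
w = (5888/33) / (1472/33) = 4
z = (-206 - (-46)*(4)) / -11 = 2
y = (97/2 - (3)*(2) - (25/2)*(4)) / (3/2) = -5
x = (-17 - (1)*(-5) - (-4)*(2) - (-3)*(4)) / 2 = 4

(4, -5, 2, 4)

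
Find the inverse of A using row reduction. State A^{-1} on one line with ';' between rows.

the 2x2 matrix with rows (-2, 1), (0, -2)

inverse = [-1/2 -1/4; 0 -1/2]

Gauss-Jordan on [A | I]:
R1 <- (1/-2)*R1:  [    1  -1/2  |  -1/2     0 ]
R2 <- (1/-2)*R2:  [    0     1  |     0  -1/2 ]
R1 <- R1 - (-1/2)*R2:  [    1     0  |  -1/2  -1/4 ]
Right block of [I | A^{-1}] is the inverse:
[ -1/2  -1/4 ]
[    0  -1/2 ]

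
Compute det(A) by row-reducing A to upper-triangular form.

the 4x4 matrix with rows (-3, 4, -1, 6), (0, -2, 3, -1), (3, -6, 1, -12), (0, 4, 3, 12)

Forward elimination:
R3 <- R3 - (-1)*R1:  [  0  -2   0  -6 ]
R3 <- R3 - (1)*R2:  [  0   0  -3  -5 ]
R4 <- R4 - (-2)*R2:  [  0   0   9  10 ]
R4 <- R4 - (-3)*R3:  [  0   0   0  -5 ]
Upper-triangular form:
[ -3   4  -1   6 ]
[  0  -2   3  -1 ]
[  0   0  -3  -5 ]
[  0   0   0  -5 ]
det(A) = (-1)^0 * (-3) * (-2) * (-3) * (-5) = 90  (0 row swaps -> sign +1)

det(A) = 90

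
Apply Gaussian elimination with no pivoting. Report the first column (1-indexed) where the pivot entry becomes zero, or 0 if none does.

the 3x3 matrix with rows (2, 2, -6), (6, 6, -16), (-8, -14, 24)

first zero-pivot column = 2

Naive forward elimination:
R2 <- R2 - (3)*R1:  [ 0  0  2 ]
R3 <- R3 - (-4)*R1:  [  0  -6   0 ]
Matrix at this point:
[ 2   2  -6 ]
[ 0   0   2 ]
[ 0  -6   0 ]
Pivot entry (2,2) is zero but row 3 has -6 in column 2 -> naive elimination stops; a row interchange (e.g. R2 <-> R3) would be required here.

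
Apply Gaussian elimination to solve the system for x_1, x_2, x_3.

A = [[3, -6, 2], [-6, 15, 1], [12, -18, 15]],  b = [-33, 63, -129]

Forward elimination on [A|b]:
R2 <- R2 - (-2)*R1:  [  0   3   5  -3 ]
R3 <- R3 - (4)*R1:  [ 0  6  7  3 ]
R3 <- R3 - (2)*R2:  [  0   0  -3   9 ]
Row echelon form:
[ 3  -6   2  |  -33 ]
[ 0   3   5  |   -3 ]
[ 0   0  -3  |    9 ]
Back-substitution:
x_3 = (9) / -3 = -3
x_2 = (-3 - (5)*(-3)) / 3 = 4
x_1 = (-33 - (-6)*(4) - (2)*(-3)) / 3 = -1

(-1, 4, -3)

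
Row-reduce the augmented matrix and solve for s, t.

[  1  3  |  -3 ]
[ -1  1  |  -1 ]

(0, -1)

Forward elimination on [A|b]:
R2 <- R2 - (-1)*R1:  [  0   4  -4 ]
Row echelon form:
[ 1  3  |  -3 ]
[ 0  4  |  -4 ]
Back-substitution:
t = (-4) / 4 = -1
s = (-3 - (3)*(-1)) / 1 = 0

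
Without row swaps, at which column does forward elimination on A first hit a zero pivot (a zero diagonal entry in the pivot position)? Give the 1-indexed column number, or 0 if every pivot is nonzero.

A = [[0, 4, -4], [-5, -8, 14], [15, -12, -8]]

first zero-pivot column = 1

Naive forward elimination:
Pivot entry (1,1) is zero but row 2 has -5 in column 1 -> naive elimination stops; a row interchange (e.g. R1 <-> R2) would be required here.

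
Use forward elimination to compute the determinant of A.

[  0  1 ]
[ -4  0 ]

Forward elimination:
R1 <-> R2   (pivot in column 1 was zero)
[ -4  0 ]
[  0  1 ]
Upper-triangular form:
[ -4  0 ]
[  0  1 ]
det(A) = (-1)^1 * (-4) * (1) = 4  (1 row swap -> sign -1)

det(A) = 4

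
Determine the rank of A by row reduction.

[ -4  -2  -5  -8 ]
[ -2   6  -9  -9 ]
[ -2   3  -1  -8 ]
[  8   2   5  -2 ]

rank(A) = 4

Row reduction:
R2 <- R2 - (1/2)*R1:  [     0      7  -13/2     -5 ]
R3 <- R3 - (1/2)*R1:  [   0    4  3/2   -4 ]
R4 <- R4 - (-2)*R1:  [   0   -2   -5  -18 ]
R3 <- R3 - (4/7)*R2:  [     0      0  73/14   -8/7 ]
R4 <- R4 - (-2/7)*R2:  [      0       0   -48/7  -136/7 ]
R4 <- R4 - (-96/73)*R3:  [        0         0         0  -1528/73 ]
Row echelon form:
[ -4  -2     -5        -8 ]
[  0   7  -13/2        -5 ]
[  0   0  73/14      -8/7 ]
[  0   0      0  -1528/73 ]
Nonzero rows / pivot columns: 4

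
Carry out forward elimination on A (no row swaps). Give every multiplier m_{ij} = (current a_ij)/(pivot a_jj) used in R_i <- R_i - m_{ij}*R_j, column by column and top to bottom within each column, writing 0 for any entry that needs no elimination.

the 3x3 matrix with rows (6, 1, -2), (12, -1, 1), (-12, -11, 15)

Forward elimination:
R2 <- R2 - (2)*R1:  [  0  -3   5 ]
R3 <- R3 - (-2)*R1:  [  0  -9  11 ]
R3 <- R3 - (3)*R2:  [  0   0  -4 ]
Multipliers (in order of application): m_{21} = 2, m_{31} = -2, m_{32} = 3

multipliers: 2, -2, 3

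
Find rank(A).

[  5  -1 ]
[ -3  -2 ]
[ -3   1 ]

Row reduction:
R2 <- R2 - (-3/5)*R1:  [     0  -13/5 ]
R3 <- R3 - (-3/5)*R1:  [   0  2/5 ]
R3 <- R3 - (-2/13)*R2:  [ 0  0 ]
Row echelon form:
[ 5     -1 ]
[ 0  -13/5 ]
[ 0      0 ]
Nonzero rows / pivot columns: 2

rank(A) = 2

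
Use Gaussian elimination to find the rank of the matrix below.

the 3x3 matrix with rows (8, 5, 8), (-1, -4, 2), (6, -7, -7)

rank(A) = 3

Row reduction:
R2 <- R2 - (-1/8)*R1:  [     0  -27/8      3 ]
R3 <- R3 - (3/4)*R1:  [     0  -43/4    -13 ]
R3 <- R3 - (86/27)*R2:  [      0       0  -203/9 ]
Row echelon form:
[ 8      5       8 ]
[ 0  -27/8       3 ]
[ 0      0  -203/9 ]
Nonzero rows / pivot columns: 3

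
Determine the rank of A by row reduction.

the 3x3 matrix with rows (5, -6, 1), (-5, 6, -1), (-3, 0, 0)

Row reduction:
R2 <- R2 - (-1)*R1:  [ 0  0  0 ]
R3 <- R3 - (-3/5)*R1:  [     0  -18/5    3/5 ]
R2 <-> R3   (pivot in column 2 was zero)
[ 5     -6    1 ]
[ 0  -18/5  3/5 ]
[ 0      0    0 ]
Row echelon form:
[ 5     -6    1 ]
[ 0  -18/5  3/5 ]
[ 0      0    0 ]
Nonzero rows / pivot columns: 2

rank(A) = 2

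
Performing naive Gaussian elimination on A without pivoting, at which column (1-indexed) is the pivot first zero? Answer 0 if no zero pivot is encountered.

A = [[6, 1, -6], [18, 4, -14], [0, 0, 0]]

Naive forward elimination:
R2 <- R2 - (3)*R1:  [ 0  1  4 ]
Matrix at this point:
[ 6  1  -6 ]
[ 0  1   4 ]
[ 0  0   0 ]
Pivot entry (3,3) in the last row is zero and there are no rows below to swap with -> zero pivot in column 3 (A is singular).

first zero-pivot column = 3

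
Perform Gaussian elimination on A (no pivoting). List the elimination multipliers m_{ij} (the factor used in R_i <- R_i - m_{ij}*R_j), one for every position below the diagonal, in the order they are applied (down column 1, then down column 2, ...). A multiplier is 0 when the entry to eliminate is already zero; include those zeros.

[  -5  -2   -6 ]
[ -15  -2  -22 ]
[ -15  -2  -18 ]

multipliers: 3, 3, 1

Forward elimination:
R2 <- R2 - (3)*R1:  [  0   4  -4 ]
R3 <- R3 - (3)*R1:  [ 0  4  0 ]
R3 <- R3 - (1)*R2:  [ 0  0  4 ]
Multipliers (in order of application): m_{21} = 3, m_{31} = 3, m_{32} = 1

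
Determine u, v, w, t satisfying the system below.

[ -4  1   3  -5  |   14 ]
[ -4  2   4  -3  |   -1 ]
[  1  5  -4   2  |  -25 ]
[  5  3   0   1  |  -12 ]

(1, -4, -1, -5)

Forward elimination on [A|b]:
R2 <- R2 - (1)*R1:  [   0    1    1    2  -15 ]
R3 <- R3 - (-1/4)*R1:  [     0   21/4  -13/4    3/4  -43/2 ]
R4 <- R4 - (-5/4)*R1:  [     0   17/4   15/4  -21/4   11/2 ]
R3 <- R3 - (21/4)*R2:  [     0      0  -17/2  -39/4  229/4 ]
R4 <- R4 - (17/4)*R2:  [     0      0   -1/2  -55/4  277/4 ]
R4 <- R4 - (1/17)*R3:  [       0        0        0  -224/17  1120/17 ]
Row echelon form:
[ -4  1      3       -5  |       14 ]
[  0  1      1        2  |      -15 ]
[  0  0  -17/2    -39/4  |    229/4 ]
[  0  0      0  -224/17  |  1120/17 ]
Back-substitution:
t = (1120/17) / (-224/17) = -5
w = (229/4 - (-39/4)*(-5)) / (-17/2) = -1
v = (-15 - (1)*(-1) - (2)*(-5)) / 1 = -4
u = (14 - (1)*(-4) - (3)*(-1) - (-5)*(-5)) / -4 = 1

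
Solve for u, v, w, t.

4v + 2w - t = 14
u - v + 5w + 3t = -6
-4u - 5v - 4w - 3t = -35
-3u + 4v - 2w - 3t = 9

(3, 5, -2, 2)

Forward elimination on [A|b]:
R1 <-> R2   (pivot in column 1 was zero)
[  1  -1   5   3   -6 ]
[  0   4   2  -1   14 ]
[ -4  -5  -4  -3  -35 ]
[ -3   4  -2  -3    9 ]
R3 <- R3 - (-4)*R1:  [   0   -9   16    9  -59 ]
R4 <- R4 - (-3)*R1:  [  0   1  13   6  -9 ]
R3 <- R3 - (-9/4)*R2:  [     0      0   41/2   27/4  -55/2 ]
R4 <- R4 - (1/4)*R2:  [     0      0   25/2   25/4  -25/2 ]
R4 <- R4 - (25/41)*R3:  [      0       0       0  175/82  175/41 ]
Row echelon form:
[ 1  -1     5       3  |      -6 ]
[ 0   4     2      -1  |      14 ]
[ 0   0  41/2    27/4  |   -55/2 ]
[ 0   0     0  175/82  |  175/41 ]
Back-substitution:
t = (175/41) / (175/82) = 2
w = (-55/2 - (27/4)*(2)) / (41/2) = -2
v = (14 - (2)*(-2) - (-1)*(2)) / 4 = 5
u = (-6 - (-1)*(5) - (5)*(-2) - (3)*(2)) / 1 = 3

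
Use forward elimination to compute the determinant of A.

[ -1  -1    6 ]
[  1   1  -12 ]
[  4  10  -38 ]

Forward elimination:
R2 <- R2 - (-1)*R1:  [  0   0  -6 ]
R3 <- R3 - (-4)*R1:  [   0    6  -14 ]
R2 <-> R3   (pivot in column 2 was zero)
[ -1  -1    6 ]
[  0   6  -14 ]
[  0   0   -6 ]
Upper-triangular form:
[ -1  -1    6 ]
[  0   6  -14 ]
[  0   0   -6 ]
det(A) = (-1)^1 * (-1) * (6) * (-6) = -36  (1 row swap -> sign -1)

det(A) = -36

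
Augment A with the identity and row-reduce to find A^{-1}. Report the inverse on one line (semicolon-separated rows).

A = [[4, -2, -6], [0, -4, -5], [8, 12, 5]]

Gauss-Jordan on [A | I]:
R1 <- (1/4)*R1:  [    1  -1/2  -3/2  |   1/4     0     0 ]
R3 <- R3 - (8)*R1:  [  0  16  17  |  -2   0   1 ]
R2 <- (1/-4)*R2:  [    0     1   5/4  |     0  -1/4     0 ]
R1 <- R1 - (-1/2)*R2:  [    1     0  -7/8  |   1/4  -1/8     0 ]
R3 <- R3 - (16)*R2:  [  0   0  -3  |  -2   4   1 ]
R3 <- (1/-3)*R3:  [    0     0     1  |   2/3  -4/3  -1/3 ]
R1 <- R1 - (-7/8)*R3:  [      1       0       0  |     5/6  -31/24   -7/24 ]
R2 <- R2 - (5/4)*R3:  [     0      1      0  |   -5/6  17/12   5/12 ]
Right block of [I | A^{-1}] is the inverse:
[  5/6  -31/24  -7/24 ]
[ -5/6   17/12   5/12 ]
[  2/3    -4/3   -1/3 ]

inverse = [5/6 -31/24 -7/24; -5/6 17/12 5/12; 2/3 -4/3 -1/3]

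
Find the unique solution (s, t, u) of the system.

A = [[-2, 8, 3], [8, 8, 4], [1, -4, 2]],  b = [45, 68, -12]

(2, 5, 3)

Forward elimination on [A|b]:
R2 <- R2 - (-4)*R1:  [   0   40   16  248 ]
R3 <- R3 - (-1/2)*R1:  [    0     0   7/2  21/2 ]
Row echelon form:
[ -2   8    3  |    45 ]
[  0  40   16  |   248 ]
[  0   0  7/2  |  21/2 ]
Back-substitution:
u = (21/2) / (7/2) = 3
t = (248 - (16)*(3)) / 40 = 5
s = (45 - (8)*(5) - (3)*(3)) / -2 = 2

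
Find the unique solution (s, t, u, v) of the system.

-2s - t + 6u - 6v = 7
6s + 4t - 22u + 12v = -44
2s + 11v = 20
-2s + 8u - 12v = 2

(-1, 1, 3, 2)

Forward elimination on [A|b]:
R2 <- R2 - (-3)*R1:  [   0    1   -4   -6  -23 ]
R3 <- R3 - (-1)*R1:  [  0  -1   6   5  27 ]
R4 <- R4 - (1)*R1:  [  0   1   2  -6  -5 ]
R3 <- R3 - (-1)*R2:  [  0   0   2  -1   4 ]
R4 <- R4 - (1)*R2:  [  0   0   6   0  18 ]
R4 <- R4 - (3)*R3:  [ 0  0  0  3  6 ]
Row echelon form:
[ -2  -1   6  -6  |    7 ]
[  0   1  -4  -6  |  -23 ]
[  0   0   2  -1  |    4 ]
[  0   0   0   3  |    6 ]
Back-substitution:
v = (6) / 3 = 2
u = (4 - (-1)*(2)) / 2 = 3
t = (-23 - (-4)*(3) - (-6)*(2)) / 1 = 1
s = (7 - (-1)*(1) - (6)*(3) - (-6)*(2)) / -2 = -1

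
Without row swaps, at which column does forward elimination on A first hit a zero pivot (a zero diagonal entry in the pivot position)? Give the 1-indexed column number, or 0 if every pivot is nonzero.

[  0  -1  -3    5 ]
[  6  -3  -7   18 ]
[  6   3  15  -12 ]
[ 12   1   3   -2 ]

first zero-pivot column = 1

Naive forward elimination:
Pivot entry (1,1) is zero but row 2 has 6 in column 1 -> naive elimination stops; a row interchange (e.g. R1 <-> R2) would be required here.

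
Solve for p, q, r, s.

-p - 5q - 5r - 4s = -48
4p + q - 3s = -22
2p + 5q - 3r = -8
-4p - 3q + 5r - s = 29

Forward elimination on [A|b]:
R2 <- R2 - (-4)*R1:  [    0   -19   -20   -19  -214 ]
R3 <- R3 - (-2)*R1:  [    0    -5   -13    -8  -104 ]
R4 <- R4 - (4)*R1:  [   0   17   25   15  221 ]
R3 <- R3 - (5/19)*R2:  [       0        0  -147/19       -3  -906/19 ]
R4 <- R4 - (-17/19)*R2:  [      0       0  135/19      -2  561/19 ]
R4 <- R4 - (-45/49)*R3:  [       0        0        0  -233/49  -699/49 ]
Row echelon form:
[ -1   -5       -5       -4  |      -48 ]
[  0  -19      -20      -19  |     -214 ]
[  0    0  -147/19       -3  |  -906/19 ]
[  0    0        0  -233/49  |  -699/49 ]
Back-substitution:
s = (-699/49) / (-233/49) = 3
r = (-906/19 - (-3)*(3)) / (-147/19) = 5
q = (-214 - (-20)*(5) - (-19)*(3)) / -19 = 3
p = (-48 - (-5)*(3) - (-5)*(5) - (-4)*(3)) / -1 = -4

(-4, 3, 5, 3)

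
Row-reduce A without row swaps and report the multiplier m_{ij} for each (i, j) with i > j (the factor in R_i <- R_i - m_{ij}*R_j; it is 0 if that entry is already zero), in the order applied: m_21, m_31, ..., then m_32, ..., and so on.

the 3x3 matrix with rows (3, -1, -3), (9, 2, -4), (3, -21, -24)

Forward elimination:
R2 <- R2 - (3)*R1:  [ 0  5  5 ]
R3 <- R3 - (1)*R1:  [   0  -20  -21 ]
R3 <- R3 - (-4)*R2:  [  0   0  -1 ]
Multipliers (in order of application): m_{21} = 3, m_{31} = 1, m_{32} = -4

multipliers: 3, 1, -4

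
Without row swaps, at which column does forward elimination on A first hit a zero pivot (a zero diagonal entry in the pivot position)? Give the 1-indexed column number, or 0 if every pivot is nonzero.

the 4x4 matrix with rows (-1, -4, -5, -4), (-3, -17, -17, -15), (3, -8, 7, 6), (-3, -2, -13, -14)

Naive forward elimination:
R2 <- R2 - (3)*R1:  [  0  -5  -2  -3 ]
R3 <- R3 - (-3)*R1:  [   0  -20   -8   -6 ]
R4 <- R4 - (3)*R1:  [  0  10   2  -2 ]
R3 <- R3 - (4)*R2:  [ 0  0  0  6 ]
R4 <- R4 - (-2)*R2:  [  0   0  -2  -8 ]
Matrix at this point:
[ -1  -4  -5  -4 ]
[  0  -5  -2  -3 ]
[  0   0   0   6 ]
[  0   0  -2  -8 ]
Pivot entry (3,3) is zero but row 4 has -2 in column 3 -> naive elimination stops; a row interchange (e.g. R3 <-> R4) would be required here.

first zero-pivot column = 3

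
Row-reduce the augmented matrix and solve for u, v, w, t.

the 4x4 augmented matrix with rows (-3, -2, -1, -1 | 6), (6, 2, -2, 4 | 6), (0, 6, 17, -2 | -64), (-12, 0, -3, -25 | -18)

(2, -5, -2, 0)

Forward elimination on [A|b]:
R2 <- R2 - (-2)*R1:  [  0  -2  -4   2  18 ]
R4 <- R4 - (4)*R1:  [   0    8    1  -21  -42 ]
R3 <- R3 - (-3)*R2:  [   0    0    5    4  -10 ]
R4 <- R4 - (-4)*R2:  [   0    0  -15  -13   30 ]
R4 <- R4 - (-3)*R3:  [  0   0   0  -1   0 ]
Row echelon form:
[ -3  -2  -1  -1  |    6 ]
[  0  -2  -4   2  |   18 ]
[  0   0   5   4  |  -10 ]
[  0   0   0  -1  |    0 ]
Back-substitution:
t = (0) / -1 = 0
w = (-10 - (4)*(0)) / 5 = -2
v = (18 - (-4)*(-2) - (2)*(0)) / -2 = -5
u = (6 - (-2)*(-5) - (-1)*(-2) - (-1)*(0)) / -3 = 2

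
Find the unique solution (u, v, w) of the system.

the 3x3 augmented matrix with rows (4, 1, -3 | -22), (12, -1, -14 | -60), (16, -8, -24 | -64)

Forward elimination on [A|b]:
R2 <- R2 - (3)*R1:  [  0  -4  -5   6 ]
R3 <- R3 - (4)*R1:  [   0  -12  -12   24 ]
R3 <- R3 - (3)*R2:  [ 0  0  3  6 ]
Row echelon form:
[ 4   1  -3  |  -22 ]
[ 0  -4  -5  |    6 ]
[ 0   0   3  |    6 ]
Back-substitution:
w = (6) / 3 = 2
v = (6 - (-5)*(2)) / -4 = -4
u = (-22 - (1)*(-4) - (-3)*(2)) / 4 = -3

(-3, -4, 2)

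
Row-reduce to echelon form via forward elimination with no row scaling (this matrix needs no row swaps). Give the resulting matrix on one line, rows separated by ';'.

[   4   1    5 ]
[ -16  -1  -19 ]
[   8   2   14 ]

REF = [4 1 5; 0 3 1; 0 0 4]

Forward elimination:
R2 <- R2 - (-4)*R1:  [ 0  3  1 ]
R3 <- R3 - (2)*R1:  [ 0  0  4 ]
Row echelon form:
[ 4  1  5 ]
[ 0  3  1 ]
[ 0  0  4 ]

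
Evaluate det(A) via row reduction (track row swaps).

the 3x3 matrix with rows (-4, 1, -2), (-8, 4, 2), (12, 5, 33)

det(A) = -24

Forward elimination:
R2 <- R2 - (2)*R1:  [ 0  2  6 ]
R3 <- R3 - (-3)*R1:  [  0   8  27 ]
R3 <- R3 - (4)*R2:  [ 0  0  3 ]
Upper-triangular form:
[ -4  1  -2 ]
[  0  2   6 ]
[  0  0   3 ]
det(A) = (-1)^0 * (-4) * (2) * (3) = -24  (0 row swaps -> sign +1)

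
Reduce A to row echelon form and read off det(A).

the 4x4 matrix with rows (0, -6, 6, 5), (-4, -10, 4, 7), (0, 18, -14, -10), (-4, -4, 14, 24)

det(A) = -192

Forward elimination:
R1 <-> R2   (pivot in column 1 was zero)
[ -4  -10    4    7 ]
[  0   -6    6    5 ]
[  0   18  -14  -10 ]
[ -4   -4   14   24 ]
R4 <- R4 - (1)*R1:  [  0   6  10  17 ]
R3 <- R3 - (-3)*R2:  [ 0  0  4  5 ]
R4 <- R4 - (-1)*R2:  [  0   0  16  22 ]
R4 <- R4 - (4)*R3:  [ 0  0  0  2 ]
Upper-triangular form:
[ -4  -10  4  7 ]
[  0   -6  6  5 ]
[  0    0  4  5 ]
[  0    0  0  2 ]
det(A) = (-1)^1 * (-4) * (-6) * (4) * (2) = -192  (1 row swap -> sign -1)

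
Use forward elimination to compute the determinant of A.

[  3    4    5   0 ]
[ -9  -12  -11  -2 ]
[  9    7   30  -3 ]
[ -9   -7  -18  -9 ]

Forward elimination:
R2 <- R2 - (-3)*R1:  [  0   0   4  -2 ]
R3 <- R3 - (3)*R1:  [  0  -5  15  -3 ]
R4 <- R4 - (-3)*R1:  [  0   5  -3  -9 ]
R2 <-> R3   (pivot in column 2 was zero)
[ 3   4   5   0 ]
[ 0  -5  15  -3 ]
[ 0   0   4  -2 ]
[ 0   5  -3  -9 ]
R4 <- R4 - (-1)*R2:  [   0    0   12  -12 ]
R4 <- R4 - (3)*R3:  [  0   0   0  -6 ]
Upper-triangular form:
[ 3   4   5   0 ]
[ 0  -5  15  -3 ]
[ 0   0   4  -2 ]
[ 0   0   0  -6 ]
det(A) = (-1)^1 * (3) * (-5) * (4) * (-6) = -360  (1 row swap -> sign -1)

det(A) = -360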